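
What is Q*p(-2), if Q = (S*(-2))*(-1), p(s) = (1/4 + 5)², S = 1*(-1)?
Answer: -441/8 ≈ -55.125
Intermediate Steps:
S = -1
p(s) = 441/16 (p(s) = (¼ + 5)² = (21/4)² = 441/16)
Q = -2 (Q = -1*(-2)*(-1) = 2*(-1) = -2)
Q*p(-2) = -2*441/16 = -441/8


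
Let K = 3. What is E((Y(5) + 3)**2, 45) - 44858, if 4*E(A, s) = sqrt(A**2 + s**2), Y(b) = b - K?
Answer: -44858 + 5*sqrt(106)/4 ≈ -44845.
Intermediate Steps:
Y(b) = -3 + b (Y(b) = b - 1*3 = b - 3 = -3 + b)
E(A, s) = sqrt(A**2 + s**2)/4
E((Y(5) + 3)**2, 45) - 44858 = sqrt((((-3 + 5) + 3)**2)**2 + 45**2)/4 - 44858 = sqrt(((2 + 3)**2)**2 + 2025)/4 - 44858 = sqrt((5**2)**2 + 2025)/4 - 44858 = sqrt(25**2 + 2025)/4 - 44858 = sqrt(625 + 2025)/4 - 44858 = sqrt(2650)/4 - 44858 = (5*sqrt(106))/4 - 44858 = 5*sqrt(106)/4 - 44858 = -44858 + 5*sqrt(106)/4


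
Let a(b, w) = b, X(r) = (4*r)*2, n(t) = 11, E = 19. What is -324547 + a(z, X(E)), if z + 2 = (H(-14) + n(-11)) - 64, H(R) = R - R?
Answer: -324602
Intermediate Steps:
X(r) = 8*r
H(R) = 0
z = -55 (z = -2 + ((0 + 11) - 64) = -2 + (11 - 64) = -2 - 53 = -55)
-324547 + a(z, X(E)) = -324547 - 55 = -324602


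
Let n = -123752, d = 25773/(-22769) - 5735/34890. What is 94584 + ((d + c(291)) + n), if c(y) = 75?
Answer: -4622562371663/158882082 ≈ -29094.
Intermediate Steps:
d = -205960037/158882082 (d = 25773*(-1/22769) - 5735*1/34890 = -25773/22769 - 1147/6978 = -205960037/158882082 ≈ -1.2963)
94584 + ((d + c(291)) + n) = 94584 + ((-205960037/158882082 + 75) - 123752) = 94584 + (11710196113/158882082 - 123752) = 94584 - 19650265215551/158882082 = -4622562371663/158882082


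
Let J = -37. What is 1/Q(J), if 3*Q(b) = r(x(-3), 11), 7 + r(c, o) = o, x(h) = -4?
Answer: 3/4 ≈ 0.75000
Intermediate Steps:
r(c, o) = -7 + o
Q(b) = 4/3 (Q(b) = (-7 + 11)/3 = (1/3)*4 = 4/3)
1/Q(J) = 1/(4/3) = 3/4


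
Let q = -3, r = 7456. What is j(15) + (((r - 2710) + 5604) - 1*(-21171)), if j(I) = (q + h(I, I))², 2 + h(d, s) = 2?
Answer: 31530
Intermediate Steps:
h(d, s) = 0 (h(d, s) = -2 + 2 = 0)
j(I) = 9 (j(I) = (-3 + 0)² = (-3)² = 9)
j(15) + (((r - 2710) + 5604) - 1*(-21171)) = 9 + (((7456 - 2710) + 5604) - 1*(-21171)) = 9 + ((4746 + 5604) + 21171) = 9 + (10350 + 21171) = 9 + 31521 = 31530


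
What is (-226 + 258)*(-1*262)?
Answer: -8384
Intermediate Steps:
(-226 + 258)*(-1*262) = 32*(-262) = -8384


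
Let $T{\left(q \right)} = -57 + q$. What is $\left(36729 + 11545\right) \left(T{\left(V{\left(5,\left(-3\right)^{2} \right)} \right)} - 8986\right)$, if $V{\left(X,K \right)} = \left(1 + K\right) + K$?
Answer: $-435624576$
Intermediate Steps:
$V{\left(X,K \right)} = 1 + 2 K$
$\left(36729 + 11545\right) \left(T{\left(V{\left(5,\left(-3\right)^{2} \right)} \right)} - 8986\right) = \left(36729 + 11545\right) \left(\left(-57 + \left(1 + 2 \left(-3\right)^{2}\right)\right) - 8986\right) = 48274 \left(\left(-57 + \left(1 + 2 \cdot 9\right)\right) - 8986\right) = 48274 \left(\left(-57 + \left(1 + 18\right)\right) - 8986\right) = 48274 \left(\left(-57 + 19\right) - 8986\right) = 48274 \left(-38 - 8986\right) = 48274 \left(-9024\right) = -435624576$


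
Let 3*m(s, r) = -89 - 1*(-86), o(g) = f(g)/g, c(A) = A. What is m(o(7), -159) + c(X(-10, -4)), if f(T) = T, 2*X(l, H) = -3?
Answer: -5/2 ≈ -2.5000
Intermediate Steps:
X(l, H) = -3/2 (X(l, H) = (½)*(-3) = -3/2)
o(g) = 1 (o(g) = g/g = 1)
m(s, r) = -1 (m(s, r) = (-89 - 1*(-86))/3 = (-89 + 86)/3 = (⅓)*(-3) = -1)
m(o(7), -159) + c(X(-10, -4)) = -1 - 3/2 = -5/2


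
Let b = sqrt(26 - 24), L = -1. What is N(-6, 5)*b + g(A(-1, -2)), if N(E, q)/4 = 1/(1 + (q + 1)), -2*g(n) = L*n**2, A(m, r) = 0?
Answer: 4*sqrt(2)/7 ≈ 0.80812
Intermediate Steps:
g(n) = n**2/2 (g(n) = -(-1)*n**2/2 = n**2/2)
N(E, q) = 4/(2 + q) (N(E, q) = 4/(1 + (q + 1)) = 4/(1 + (1 + q)) = 4/(2 + q))
b = sqrt(2) ≈ 1.4142
N(-6, 5)*b + g(A(-1, -2)) = (4/(2 + 5))*sqrt(2) + (1/2)*0**2 = (4/7)*sqrt(2) + (1/2)*0 = (4*(1/7))*sqrt(2) + 0 = 4*sqrt(2)/7 + 0 = 4*sqrt(2)/7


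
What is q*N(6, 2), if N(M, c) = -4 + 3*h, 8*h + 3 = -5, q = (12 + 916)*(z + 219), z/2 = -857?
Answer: 9711520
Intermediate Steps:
z = -1714 (z = 2*(-857) = -1714)
q = -1387360 (q = (12 + 916)*(-1714 + 219) = 928*(-1495) = -1387360)
h = -1 (h = -3/8 + (⅛)*(-5) = -3/8 - 5/8 = -1)
N(M, c) = -7 (N(M, c) = -4 + 3*(-1) = -4 - 3 = -7)
q*N(6, 2) = -1387360*(-7) = 9711520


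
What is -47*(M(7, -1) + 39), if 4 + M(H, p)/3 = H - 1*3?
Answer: -1833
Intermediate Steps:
M(H, p) = -21 + 3*H (M(H, p) = -12 + 3*(H - 1*3) = -12 + 3*(H - 3) = -12 + 3*(-3 + H) = -12 + (-9 + 3*H) = -21 + 3*H)
-47*(M(7, -1) + 39) = -47*((-21 + 3*7) + 39) = -47*((-21 + 21) + 39) = -47*(0 + 39) = -47*39 = -1833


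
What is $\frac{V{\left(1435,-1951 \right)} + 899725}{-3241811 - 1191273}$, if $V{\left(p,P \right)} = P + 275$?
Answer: $- \frac{898049}{4433084} \approx -0.20258$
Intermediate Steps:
$V{\left(p,P \right)} = 275 + P$
$\frac{V{\left(1435,-1951 \right)} + 899725}{-3241811 - 1191273} = \frac{\left(275 - 1951\right) + 899725}{-3241811 - 1191273} = \frac{-1676 + 899725}{-4433084} = 898049 \left(- \frac{1}{4433084}\right) = - \frac{898049}{4433084}$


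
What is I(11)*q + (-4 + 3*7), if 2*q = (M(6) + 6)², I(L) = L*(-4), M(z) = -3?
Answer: -181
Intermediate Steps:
I(L) = -4*L
q = 9/2 (q = (-3 + 6)²/2 = (½)*3² = (½)*9 = 9/2 ≈ 4.5000)
I(11)*q + (-4 + 3*7) = -4*11*(9/2) + (-4 + 3*7) = -44*9/2 + (-4 + 21) = -198 + 17 = -181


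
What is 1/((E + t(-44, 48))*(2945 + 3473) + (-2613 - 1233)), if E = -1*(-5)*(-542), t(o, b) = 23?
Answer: -1/17249012 ≈ -5.7974e-8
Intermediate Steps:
E = -2710 (E = 5*(-542) = -2710)
1/((E + t(-44, 48))*(2945 + 3473) + (-2613 - 1233)) = 1/((-2710 + 23)*(2945 + 3473) + (-2613 - 1233)) = 1/(-2687*6418 - 3846) = 1/(-17245166 - 3846) = 1/(-17249012) = -1/17249012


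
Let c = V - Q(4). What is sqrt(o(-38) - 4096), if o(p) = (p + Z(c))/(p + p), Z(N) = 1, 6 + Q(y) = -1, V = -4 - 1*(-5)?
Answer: I*sqrt(5913921)/38 ≈ 63.996*I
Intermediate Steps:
V = 1 (V = -4 + 5 = 1)
Q(y) = -7 (Q(y) = -6 - 1 = -7)
c = 8 (c = 1 - 1*(-7) = 1 + 7 = 8)
o(p) = (1 + p)/(2*p) (o(p) = (p + 1)/(p + p) = (1 + p)/((2*p)) = (1 + p)*(1/(2*p)) = (1 + p)/(2*p))
sqrt(o(-38) - 4096) = sqrt((1/2)*(1 - 38)/(-38) - 4096) = sqrt((1/2)*(-1/38)*(-37) - 4096) = sqrt(37/76 - 4096) = sqrt(-311259/76) = I*sqrt(5913921)/38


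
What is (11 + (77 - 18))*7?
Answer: 490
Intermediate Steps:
(11 + (77 - 18))*7 = (11 + 59)*7 = 70*7 = 490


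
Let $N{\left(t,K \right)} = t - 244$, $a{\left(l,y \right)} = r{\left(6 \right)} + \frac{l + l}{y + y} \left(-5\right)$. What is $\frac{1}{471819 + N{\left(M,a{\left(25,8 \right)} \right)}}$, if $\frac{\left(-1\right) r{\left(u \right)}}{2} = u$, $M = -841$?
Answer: $\frac{1}{470734} \approx 2.1243 \cdot 10^{-6}$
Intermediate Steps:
$r{\left(u \right)} = - 2 u$
$a{\left(l,y \right)} = -12 - \frac{5 l}{y}$ ($a{\left(l,y \right)} = \left(-2\right) 6 + \frac{l + l}{y + y} \left(-5\right) = -12 + \frac{2 l}{2 y} \left(-5\right) = -12 + 2 l \frac{1}{2 y} \left(-5\right) = -12 + \frac{l}{y} \left(-5\right) = -12 - \frac{5 l}{y}$)
$N{\left(t,K \right)} = -244 + t$ ($N{\left(t,K \right)} = t - 244 = -244 + t$)
$\frac{1}{471819 + N{\left(M,a{\left(25,8 \right)} \right)}} = \frac{1}{471819 - 1085} = \frac{1}{470734}$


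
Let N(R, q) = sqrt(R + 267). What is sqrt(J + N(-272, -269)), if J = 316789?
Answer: sqrt(316789 + I*sqrt(5)) ≈ 562.84 + 0.002*I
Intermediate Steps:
N(R, q) = sqrt(267 + R)
sqrt(J + N(-272, -269)) = sqrt(316789 + sqrt(267 - 272)) = sqrt(316789 + sqrt(-5)) = sqrt(316789 + I*sqrt(5))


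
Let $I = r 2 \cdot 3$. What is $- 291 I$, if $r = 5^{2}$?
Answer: $-43650$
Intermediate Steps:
$r = 25$
$I = 150$ ($I = 25 \cdot 2 \cdot 3 = 50 \cdot 3 = 150$)
$- 291 I = \left(-291\right) 150 = -43650$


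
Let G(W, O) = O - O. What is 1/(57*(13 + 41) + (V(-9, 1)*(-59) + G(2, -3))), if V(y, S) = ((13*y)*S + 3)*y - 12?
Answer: -1/56748 ≈ -1.7622e-5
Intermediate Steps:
G(W, O) = 0
V(y, S) = -12 + y*(3 + 13*S*y) (V(y, S) = (13*S*y + 3)*y - 12 = (3 + 13*S*y)*y - 12 = y*(3 + 13*S*y) - 12 = -12 + y*(3 + 13*S*y))
1/(57*(13 + 41) + (V(-9, 1)*(-59) + G(2, -3))) = 1/(57*(13 + 41) + ((-12 + 3*(-9) + 13*1*(-9)²)*(-59) + 0)) = 1/(57*54 + ((-12 - 27 + 13*1*81)*(-59) + 0)) = 1/(3078 + ((-12 - 27 + 1053)*(-59) + 0)) = 1/(3078 + (1014*(-59) + 0)) = 1/(3078 + (-59826 + 0)) = 1/(3078 - 59826) = 1/(-56748) = -1/56748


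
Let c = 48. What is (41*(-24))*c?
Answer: -47232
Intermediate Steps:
(41*(-24))*c = (41*(-24))*48 = -984*48 = -47232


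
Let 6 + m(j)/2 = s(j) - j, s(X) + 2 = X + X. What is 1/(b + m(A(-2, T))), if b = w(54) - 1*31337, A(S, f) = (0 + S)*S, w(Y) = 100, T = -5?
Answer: -1/31245 ≈ -3.2005e-5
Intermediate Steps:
s(X) = -2 + 2*X (s(X) = -2 + (X + X) = -2 + 2*X)
A(S, f) = S² (A(S, f) = S*S = S²)
b = -31237 (b = 100 - 1*31337 = 100 - 31337 = -31237)
m(j) = -16 + 2*j (m(j) = -12 + 2*((-2 + 2*j) - j) = -12 + 2*(-2 + j) = -12 + (-4 + 2*j) = -16 + 2*j)
1/(b + m(A(-2, T))) = 1/(-31237 + (-16 + 2*(-2)²)) = 1/(-31237 + (-16 + 2*4)) = 1/(-31237 + (-16 + 8)) = 1/(-31237 - 8) = 1/(-31245) = -1/31245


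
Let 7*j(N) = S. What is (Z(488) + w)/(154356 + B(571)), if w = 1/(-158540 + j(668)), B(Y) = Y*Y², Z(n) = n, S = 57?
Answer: 541544817/206767769686541 ≈ 2.6191e-6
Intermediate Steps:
j(N) = 57/7 (j(N) = (⅐)*57 = 57/7)
B(Y) = Y³
w = -7/1109723 (w = 1/(-158540 + 57/7) = 1/(-1109723/7) = -7/1109723 ≈ -6.3079e-6)
(Z(488) + w)/(154356 + B(571)) = (488 - 7/1109723)/(154356 + 571³) = 541544817/(1109723*(154356 + 186169411)) = (541544817/1109723)/186323767 = (541544817/1109723)*(1/186323767) = 541544817/206767769686541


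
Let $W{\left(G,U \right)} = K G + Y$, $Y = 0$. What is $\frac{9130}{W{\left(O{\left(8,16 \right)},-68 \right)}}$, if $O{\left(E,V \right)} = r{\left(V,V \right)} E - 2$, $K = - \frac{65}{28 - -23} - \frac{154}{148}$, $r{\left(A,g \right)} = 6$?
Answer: $- \frac{17228310}{200951} \approx -85.734$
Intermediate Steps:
$K = - \frac{8737}{3774}$ ($K = - \frac{65}{28 + 23} - \frac{77}{74} = - \frac{65}{51} - \frac{77}{74} = - \frac{8737}{3774} \approx -2.315$)
$O{\left(E,V \right)} = -2 + 6 E$ ($O{\left(E,V \right)} = 6 E - 2 = -2 + 6 E$)
$W{\left(G,U \right)} = - \frac{8737 G}{3774}$ ($W{\left(G,U \right)} = - \frac{8737 G}{3774} + 0 = - \frac{8737 G}{3774}$)
$\frac{9130}{W{\left(O{\left(8,16 \right)},-68 \right)}} = \frac{9130}{\left(- \frac{8737}{3774}\right) \left(-2 + 6 \cdot 8\right)} = \frac{9130}{\left(- \frac{8737}{3774}\right) \left(-2 + 48\right)} = \frac{9130}{\left(- \frac{8737}{3774}\right) 46} = \frac{9130}{- \frac{200951}{1887}} = 9130 \left(- \frac{1887}{200951}\right) = - \frac{17228310}{200951}$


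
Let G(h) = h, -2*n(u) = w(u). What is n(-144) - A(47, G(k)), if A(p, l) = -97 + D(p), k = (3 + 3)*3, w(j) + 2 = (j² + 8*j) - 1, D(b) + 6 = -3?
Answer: -19369/2 ≈ -9684.5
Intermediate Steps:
D(b) = -9 (D(b) = -6 - 3 = -9)
w(j) = -3 + j² + 8*j (w(j) = -2 + ((j² + 8*j) - 1) = -2 + (-1 + j² + 8*j) = -3 + j² + 8*j)
n(u) = 3/2 - 4*u - u²/2 (n(u) = -(-3 + u² + 8*u)/2 = 3/2 - 4*u - u²/2)
k = 18 (k = 6*3 = 18)
A(p, l) = -106 (A(p, l) = -97 - 9 = -106)
n(-144) - A(47, G(k)) = (3/2 - 4*(-144) - ½*(-144)²) - 1*(-106) = (3/2 + 576 - ½*20736) + 106 = (3/2 + 576 - 10368) + 106 = -19581/2 + 106 = -19369/2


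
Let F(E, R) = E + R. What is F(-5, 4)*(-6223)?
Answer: 6223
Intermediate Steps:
F(-5, 4)*(-6223) = (-5 + 4)*(-6223) = -1*(-6223) = 6223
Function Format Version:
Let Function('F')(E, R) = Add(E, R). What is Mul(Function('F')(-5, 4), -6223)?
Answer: 6223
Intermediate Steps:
Mul(Function('F')(-5, 4), -6223) = Mul(Add(-5, 4), -6223) = Mul(-1, -6223) = 6223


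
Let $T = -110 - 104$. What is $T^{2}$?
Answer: $45796$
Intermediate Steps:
$T = -214$ ($T = -110 - 104 = -214$)
$T^{2} = \left(-214\right)^{2} = 45796$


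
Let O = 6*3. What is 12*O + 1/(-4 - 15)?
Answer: 4103/19 ≈ 215.95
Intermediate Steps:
O = 18
12*O + 1/(-4 - 15) = 12*18 + 1/(-4 - 15) = 216 + 1/(-19) = 216 - 1/19 = 4103/19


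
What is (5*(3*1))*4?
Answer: 60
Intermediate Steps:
(5*(3*1))*4 = (5*3)*4 = 15*4 = 60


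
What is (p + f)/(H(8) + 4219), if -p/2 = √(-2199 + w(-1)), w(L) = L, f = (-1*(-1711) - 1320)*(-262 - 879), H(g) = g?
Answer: -446131/4227 - 20*I*√22/4227 ≈ -105.54 - 0.022193*I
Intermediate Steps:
f = -446131 (f = (1711 - 1320)*(-1141) = 391*(-1141) = -446131)
p = -20*I*√22 (p = -2*√(-2199 - 1) = -20*I*√22 ≈ -93.808*I)
(p + f)/(H(8) + 4219) = (-20*I*√22 - 446131)/(8 + 4219) = (-446131 - 20*I*√22)/4227 = (-446131 - 20*I*√22)*(1/4227) = -446131/4227 - 20*I*√22/4227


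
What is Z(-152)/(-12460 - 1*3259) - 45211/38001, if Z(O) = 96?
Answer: -714319805/597337719 ≈ -1.1958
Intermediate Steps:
Z(-152)/(-12460 - 1*3259) - 45211/38001 = 96/(-12460 - 1*3259) - 45211/38001 = 96/(-12460 - 3259) - 45211*1/38001 = 96/(-15719) - 45211/38001 = 96*(-1/15719) - 45211/38001 = -96/15719 - 45211/38001 = -714319805/597337719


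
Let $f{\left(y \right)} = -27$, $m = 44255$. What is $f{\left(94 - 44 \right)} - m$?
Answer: $-44282$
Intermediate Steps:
$f{\left(94 - 44 \right)} - m = -27 - 44255 = -44282$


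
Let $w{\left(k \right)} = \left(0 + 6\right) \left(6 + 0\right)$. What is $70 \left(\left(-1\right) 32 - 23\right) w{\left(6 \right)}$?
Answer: $-138600$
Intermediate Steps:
$w{\left(k \right)} = 36$ ($w{\left(k \right)} = 6 \cdot 6 = 36$)
$70 \left(\left(-1\right) 32 - 23\right) w{\left(6 \right)} = 70 \left(\left(-1\right) 32 - 23\right) 36 = 70 \left(-32 - 23\right) 36 = 70 \left(-55\right) 36 = \left(-3850\right) 36 = -138600$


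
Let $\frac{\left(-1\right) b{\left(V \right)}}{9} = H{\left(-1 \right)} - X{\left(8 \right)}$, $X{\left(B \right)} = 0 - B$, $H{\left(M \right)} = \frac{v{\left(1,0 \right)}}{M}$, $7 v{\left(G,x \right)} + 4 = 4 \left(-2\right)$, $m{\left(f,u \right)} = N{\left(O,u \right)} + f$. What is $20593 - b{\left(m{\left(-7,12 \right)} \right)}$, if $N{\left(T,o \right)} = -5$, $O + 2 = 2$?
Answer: $\frac{144763}{7} \approx 20680.0$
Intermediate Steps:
$O = 0$ ($O = -2 + 2 = 0$)
$m{\left(f,u \right)} = -5 + f$
$v{\left(G,x \right)} = - \frac{12}{7}$ ($v{\left(G,x \right)} = - \frac{4}{7} + \frac{4 \left(-2\right)}{7} = - \frac{4}{7} + \frac{1}{7} \left(-8\right) = - \frac{4}{7} - \frac{8}{7} = - \frac{12}{7}$)
$H{\left(M \right)} = - \frac{12}{7 M}$
$X{\left(B \right)} = - B$
$b{\left(V \right)} = - \frac{612}{7}$ ($b{\left(V \right)} = - 9 \left(- \frac{12}{7 \left(-1\right)} - \left(-1\right) 8\right) = - 9 \left(\left(- \frac{12}{7}\right) \left(-1\right) - -8\right) = - 9 \left(\frac{12}{7} + 8\right) = \left(-9\right) \frac{68}{7} = - \frac{612}{7}$)
$20593 - b{\left(m{\left(-7,12 \right)} \right)} = 20593 - - \frac{612}{7} = 20593 + \frac{612}{7} = \frac{144763}{7}$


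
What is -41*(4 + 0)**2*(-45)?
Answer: 29520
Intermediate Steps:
-41*(4 + 0)**2*(-45) = -41*4**2*(-45) = -41*16*(-45) = -656*(-45) = 29520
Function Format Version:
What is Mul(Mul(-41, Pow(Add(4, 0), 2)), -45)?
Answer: 29520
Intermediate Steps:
Mul(Mul(-41, Pow(Add(4, 0), 2)), -45) = Mul(Mul(-41, Pow(4, 2)), -45) = Mul(Mul(-41, 16), -45) = Mul(-656, -45) = 29520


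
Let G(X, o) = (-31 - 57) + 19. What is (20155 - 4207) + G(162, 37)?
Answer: 15879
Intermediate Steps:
G(X, o) = -69 (G(X, o) = -88 + 19 = -69)
(20155 - 4207) + G(162, 37) = (20155 - 4207) - 69 = 15948 - 69 = 15879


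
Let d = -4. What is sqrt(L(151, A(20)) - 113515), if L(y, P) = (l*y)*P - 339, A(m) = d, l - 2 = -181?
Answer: I*sqrt(5738) ≈ 75.75*I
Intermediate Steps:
l = -179 (l = 2 - 181 = -179)
A(m) = -4
L(y, P) = -339 - 179*P*y (L(y, P) = (-179*y)*P - 339 = -179*P*y - 339 = -339 - 179*P*y)
sqrt(L(151, A(20)) - 113515) = sqrt((-339 - 179*(-4)*151) - 113515) = sqrt((-339 + 108116) - 113515) = sqrt(107777 - 113515) = sqrt(-5738) = I*sqrt(5738)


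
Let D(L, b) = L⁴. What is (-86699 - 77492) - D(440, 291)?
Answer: -37481124191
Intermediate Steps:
(-86699 - 77492) - D(440, 291) = (-86699 - 77492) - 1*440⁴ = -164191 - 1*37480960000 = -164191 - 37480960000 = -37481124191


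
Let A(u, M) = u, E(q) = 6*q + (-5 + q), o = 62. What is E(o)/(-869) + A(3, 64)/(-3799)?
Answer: -148398/300121 ≈ -0.49446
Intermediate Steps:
E(q) = -5 + 7*q
E(o)/(-869) + A(3, 64)/(-3799) = (-5 + 7*62)/(-869) + 3/(-3799) = (-5 + 434)*(-1/869) + 3*(-1/3799) = 429*(-1/869) - 3/3799 = -39/79 - 3/3799 = -148398/300121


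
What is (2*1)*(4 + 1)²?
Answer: 50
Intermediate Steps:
(2*1)*(4 + 1)² = 2*5² = 2*25 = 50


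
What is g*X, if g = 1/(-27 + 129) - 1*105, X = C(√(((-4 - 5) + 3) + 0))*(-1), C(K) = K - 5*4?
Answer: -107090/51 + 10709*I*√6/102 ≈ -2099.8 + 257.17*I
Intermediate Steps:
C(K) = -20 + K (C(K) = K - 20 = -20 + K)
X = 20 - I*√6 (X = (-20 + √(((-4 - 5) + 3) + 0))*(-1) = (-20 + √((-9 + 3) + 0))*(-1) = (-20 + √(-6 + 0))*(-1) = (-20 + √(-6))*(-1) = (-20 + I*√6)*(-1) = 20 - I*√6 ≈ 20.0 - 2.4495*I)
g = -10709/102 (g = 1/102 - 105 = -10709/102 ≈ -104.99)
g*X = -10709*(20 - I*√6)/102 = -107090/51 + 10709*I*√6/102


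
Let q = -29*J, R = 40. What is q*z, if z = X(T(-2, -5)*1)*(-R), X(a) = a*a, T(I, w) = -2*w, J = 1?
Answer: 116000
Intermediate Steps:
q = -29 (q = -29*1 = -29)
X(a) = a²
z = -4000 (z = (-2*(-5)*1)²*(-1*40) = (10*1)²*(-40) = 10²*(-40) = 100*(-40) = -4000)
q*z = -29*(-4000) = 116000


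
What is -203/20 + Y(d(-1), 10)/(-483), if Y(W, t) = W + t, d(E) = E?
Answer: -32743/3220 ≈ -10.169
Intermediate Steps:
-203/20 + Y(d(-1), 10)/(-483) = -203/20 + (-1 + 10)/(-483) = -203*1/20 + 9*(-1/483) = -203/20 - 3/161 = -32743/3220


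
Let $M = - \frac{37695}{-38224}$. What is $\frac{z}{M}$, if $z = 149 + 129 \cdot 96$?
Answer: $\frac{479061392}{37695} \approx 12709.0$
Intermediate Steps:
$M = \frac{37695}{38224}$ ($M = \left(-37695\right) \left(- \frac{1}{38224}\right) = \frac{37695}{38224} \approx 0.98616$)
$z = 12533$ ($z = 149 + 12384 = 12533$)
$\frac{z}{M} = \frac{12533}{\frac{37695}{38224}} = 12533 \cdot \frac{38224}{37695} = \frac{479061392}{37695}$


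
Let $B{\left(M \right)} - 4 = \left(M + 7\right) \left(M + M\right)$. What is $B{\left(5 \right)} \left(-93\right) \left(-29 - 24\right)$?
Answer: $611196$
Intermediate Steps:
$B{\left(M \right)} = 4 + 2 M \left(7 + M\right)$ ($B{\left(M \right)} = 4 + \left(M + 7\right) \left(M + M\right) = 4 + \left(7 + M\right) 2 M = 4 + 2 M \left(7 + M\right)$)
$B{\left(5 \right)} \left(-93\right) \left(-29 - 24\right) = \left(4 + 2 \cdot 5^{2} + 14 \cdot 5\right) \left(-93\right) \left(-29 - 24\right) = \left(4 + 2 \cdot 25 + 70\right) \left(-93\right) \left(-29 - 24\right) = \left(4 + 50 + 70\right) \left(-93\right) \left(-53\right) = 124 \left(-93\right) \left(-53\right) = \left(-11532\right) \left(-53\right) = 611196$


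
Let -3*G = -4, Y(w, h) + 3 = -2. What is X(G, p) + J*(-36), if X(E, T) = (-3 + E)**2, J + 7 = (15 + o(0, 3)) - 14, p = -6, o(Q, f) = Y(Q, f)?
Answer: 3589/9 ≈ 398.78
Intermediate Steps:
Y(w, h) = -5 (Y(w, h) = -3 - 2 = -5)
G = 4/3 (G = -1/3*(-4) = 4/3 ≈ 1.3333)
o(Q, f) = -5
J = -11 (J = -7 + ((15 - 5) - 14) = -7 + (10 - 14) = -7 - 4 = -11)
X(G, p) + J*(-36) = (-3 + 4/3)**2 - 11*(-36) = (-5/3)**2 + 396 = 25/9 + 396 = 3589/9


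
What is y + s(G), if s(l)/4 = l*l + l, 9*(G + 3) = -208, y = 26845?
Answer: 2386885/81 ≈ 29468.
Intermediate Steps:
G = -235/9 (G = -3 + (⅑)*(-208) = -3 - 208/9 = -235/9 ≈ -26.111)
s(l) = 4*l + 4*l² (s(l) = 4*(l*l + l) = 4*(l² + l) = 4*(l + l²) = 4*l + 4*l²)
y + s(G) = 26845 + 4*(-235/9)*(1 - 235/9) = 26845 + 4*(-235/9)*(-226/9) = 26845 + 212440/81 = 2386885/81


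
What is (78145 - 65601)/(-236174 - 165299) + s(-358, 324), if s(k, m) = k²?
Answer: 51454373028/401473 ≈ 1.2816e+5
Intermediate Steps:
(78145 - 65601)/(-236174 - 165299) + s(-358, 324) = (78145 - 65601)/(-236174 - 165299) + (-358)² = 12544/(-401473) + 128164 = 12544*(-1/401473) + 128164 = -12544/401473 + 128164 = 51454373028/401473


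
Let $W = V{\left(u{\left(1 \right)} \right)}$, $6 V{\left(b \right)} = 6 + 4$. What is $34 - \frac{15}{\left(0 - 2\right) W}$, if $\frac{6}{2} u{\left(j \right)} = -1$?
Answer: $\frac{77}{2} \approx 38.5$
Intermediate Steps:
$u{\left(j \right)} = - \frac{1}{3}$ ($u{\left(j \right)} = \frac{1}{3} \left(-1\right) = - \frac{1}{3}$)
$V{\left(b \right)} = \frac{5}{3}$ ($V{\left(b \right)} = \frac{6 + 4}{6} = \frac{1}{6} \cdot 10 = \frac{5}{3}$)
$W = \frac{5}{3} \approx 1.6667$
$34 - \frac{15}{\left(0 - 2\right) W} = 34 - \frac{15}{\left(0 - 2\right) \frac{5}{3}} = 34 - \frac{15}{\left(-2\right) \frac{5}{3}} = 34 - \frac{15}{- \frac{10}{3}} = 34 - - \frac{9}{2} = 34 + \frac{9}{2} = \frac{77}{2}$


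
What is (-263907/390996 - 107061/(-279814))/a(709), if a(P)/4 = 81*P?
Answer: -1776913919/1396241346842928 ≈ -1.2726e-6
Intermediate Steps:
a(P) = 324*P (a(P) = 4*(81*P) = 324*P)
(-263907/390996 - 107061/(-279814))/a(709) = (-263907/390996 - 107061/(-279814))/((324*709)) = (-263907*1/390996 - 107061*(-1/279814))/229716 = (-29323/43444 + 107061/279814)*(1/229716) = -1776913919/6078119708*1/229716 = -1776913919/1396241346842928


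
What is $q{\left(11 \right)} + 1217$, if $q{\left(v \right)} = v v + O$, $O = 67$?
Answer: $1405$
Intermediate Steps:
$q{\left(v \right)} = 67 + v^{2}$ ($q{\left(v \right)} = v v + 67 = v^{2} + 67 = 67 + v^{2}$)
$q{\left(11 \right)} + 1217 = \left(67 + 11^{2}\right) + 1217 = \left(67 + 121\right) + 1217 = 188 + 1217 = 1405$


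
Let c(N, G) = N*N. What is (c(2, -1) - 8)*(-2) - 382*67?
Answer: -25586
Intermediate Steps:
c(N, G) = N²
(c(2, -1) - 8)*(-2) - 382*67 = (2² - 8)*(-2) - 382*67 = (4 - 8)*(-2) - 25594 = -4*(-2) - 25594 = 8 - 25594 = -25586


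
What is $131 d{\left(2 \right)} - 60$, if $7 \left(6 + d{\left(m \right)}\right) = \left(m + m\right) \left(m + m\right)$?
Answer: $- \frac{3826}{7} \approx -546.57$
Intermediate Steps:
$d{\left(m \right)} = -6 + \frac{4 m^{2}}{7}$ ($d{\left(m \right)} = -6 + \frac{\left(m + m\right) \left(m + m\right)}{7} = -6 + \frac{2 m 2 m}{7} = -6 + \frac{4 m^{2}}{7}$)
$131 d{\left(2 \right)} - 60 = 131 \left(-6 + \frac{4 \cdot 2^{2}}{7}\right) - 60 = 131 \left(-6 + \frac{4}{7} \cdot 4\right) - 60 = 131 \left(-6 + \frac{16}{7}\right) - 60 = 131 \left(- \frac{26}{7}\right) - 60 = - \frac{3406}{7} - 60 = - \frac{3826}{7}$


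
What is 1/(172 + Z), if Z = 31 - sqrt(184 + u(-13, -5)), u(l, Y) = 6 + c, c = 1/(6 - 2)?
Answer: 812/164075 + 2*sqrt(761)/164075 ≈ 0.0052852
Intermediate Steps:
c = 1/4 ≈ 0.25000
u(l, Y) = 25/4 (u(l, Y) = 6 + 1/4 = 25/4)
Z = 31 - sqrt(761)/2 (Z = 31 - sqrt(184 + 25/4) = 31 - sqrt(761/4) = 31 - sqrt(761)/2 ≈ 17.207)
1/(172 + Z) = 1/(172 + (31 - sqrt(761)/2)) = 1/(203 - sqrt(761)/2)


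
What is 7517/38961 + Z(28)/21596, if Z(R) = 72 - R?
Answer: 41012854/210350439 ≈ 0.19497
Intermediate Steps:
7517/38961 + Z(28)/21596 = 7517/38961 + (72 - 1*28)/21596 = 7517*(1/38961) + (72 - 28)*(1/21596) = 7517/38961 + 44*(1/21596) = 7517/38961 + 11/5399 = 41012854/210350439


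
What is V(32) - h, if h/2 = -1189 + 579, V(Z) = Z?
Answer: 1252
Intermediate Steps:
h = -1220 (h = 2*(-1189 + 579) = 2*(-610) = -1220)
V(32) - h = 32 - 1*(-1220) = 32 + 1220 = 1252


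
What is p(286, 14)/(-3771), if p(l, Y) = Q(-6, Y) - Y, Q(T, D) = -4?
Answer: 2/419 ≈ 0.0047733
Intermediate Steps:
p(l, Y) = -4 - Y
p(286, 14)/(-3771) = (-4 - 1*14)/(-3771) = (-4 - 14)*(-1/3771) = -18*(-1/3771) = 2/419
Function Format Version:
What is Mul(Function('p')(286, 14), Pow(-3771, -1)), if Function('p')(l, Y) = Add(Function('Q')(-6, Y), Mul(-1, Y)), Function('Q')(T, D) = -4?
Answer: Rational(2, 419) ≈ 0.0047733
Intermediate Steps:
Function('p')(l, Y) = Add(-4, Mul(-1, Y))
Mul(Function('p')(286, 14), Pow(-3771, -1)) = Mul(Add(-4, Mul(-1, 14)), Pow(-3771, -1)) = Mul(Add(-4, -14), Rational(-1, 3771)) = Mul(-18, Rational(-1, 3771)) = Rational(2, 419)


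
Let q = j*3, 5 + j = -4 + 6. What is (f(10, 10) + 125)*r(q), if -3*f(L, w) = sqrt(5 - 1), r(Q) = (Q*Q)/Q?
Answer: -1119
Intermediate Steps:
j = -3 (j = -5 + (-4 + 6) = -5 + 2 = -3)
q = -9 (q = -3*3 = -9)
r(Q) = Q (r(Q) = Q**2/Q = Q)
f(L, w) = -2/3 (f(L, w) = -sqrt(5 - 1)/3 = -sqrt(4)/3 = -1/3*2 = -2/3)
(f(10, 10) + 125)*r(q) = (-2/3 + 125)*(-9) = (373/3)*(-9) = -1119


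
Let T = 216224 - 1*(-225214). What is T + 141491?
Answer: 582929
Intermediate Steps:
T = 441438 (T = 216224 + 225214 = 441438)
T + 141491 = 441438 + 141491 = 582929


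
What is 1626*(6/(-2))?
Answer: -4878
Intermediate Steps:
1626*(6/(-2)) = 1626*(6*(-½)) = 1626*(-3) = -4878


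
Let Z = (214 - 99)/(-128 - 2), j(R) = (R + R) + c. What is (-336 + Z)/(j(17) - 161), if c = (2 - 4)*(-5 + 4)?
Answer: 8759/3250 ≈ 2.6951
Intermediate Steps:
c = 2 (c = -2*(-1) = 2)
j(R) = 2 + 2*R (j(R) = (R + R) + 2 = 2*R + 2 = 2 + 2*R)
Z = -23/26 (Z = 115/(-130) = 115*(-1/130) = -23/26 ≈ -0.88461)
(-336 + Z)/(j(17) - 161) = (-336 - 23/26)/((2 + 2*17) - 161) = -8759/(26*((2 + 34) - 161)) = -8759/(26*(36 - 161)) = -8759/26/(-125) = -8759/26*(-1/125) = 8759/3250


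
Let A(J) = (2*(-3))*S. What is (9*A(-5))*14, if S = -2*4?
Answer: 6048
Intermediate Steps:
S = -8
A(J) = 48 (A(J) = (2*(-3))*(-8) = -6*(-8) = 48)
(9*A(-5))*14 = (9*48)*14 = 432*14 = 6048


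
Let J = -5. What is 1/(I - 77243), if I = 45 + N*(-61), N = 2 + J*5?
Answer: -1/75795 ≈ -1.3193e-5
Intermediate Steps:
N = -23 (N = 2 - 5*5 = 2 - 25 = -23)
I = 1448 (I = 45 - 23*(-61) = 45 + 1403 = 1448)
1/(I - 77243) = 1/(1448 - 77243) = 1/(-75795) = -1/75795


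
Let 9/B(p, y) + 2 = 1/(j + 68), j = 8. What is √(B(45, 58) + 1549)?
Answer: √35215465/151 ≈ 39.300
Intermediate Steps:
B(p, y) = -684/151 (B(p, y) = 9/(-2 + 1/(8 + 68)) = 9/(-2 + 1/76) = 9/(-151/76) = 9*(-76/151) = -684/151)
√(B(45, 58) + 1549) = √(-684/151 + 1549) = √(233215/151) = √35215465/151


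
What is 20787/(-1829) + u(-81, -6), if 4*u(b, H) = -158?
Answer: -186065/3658 ≈ -50.865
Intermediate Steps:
u(b, H) = -79/2 (u(b, H) = (¼)*(-158) = -79/2)
20787/(-1829) + u(-81, -6) = 20787/(-1829) - 79/2 = 20787*(-1/1829) - 79/2 = -20787/1829 - 79/2 = -186065/3658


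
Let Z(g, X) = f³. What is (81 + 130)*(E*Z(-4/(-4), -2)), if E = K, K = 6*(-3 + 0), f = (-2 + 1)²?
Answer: -3798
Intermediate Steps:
f = 1 (f = (-1)² = 1)
Z(g, X) = 1 (Z(g, X) = 1³ = 1)
K = -18 (K = 6*(-3) = -18)
E = -18
(81 + 130)*(E*Z(-4/(-4), -2)) = (81 + 130)*(-18*1) = 211*(-18) = -3798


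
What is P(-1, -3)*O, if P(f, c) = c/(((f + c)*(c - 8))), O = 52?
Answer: -39/11 ≈ -3.5455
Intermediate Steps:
P(f, c) = c/((-8 + c)*(c + f)) (P(f, c) = c/(((c + f)*(-8 + c))) = c/(((-8 + c)*(c + f))) = c*(1/((-8 + c)*(c + f))) = c/((-8 + c)*(c + f)))
P(-1, -3)*O = -3/((-3)**2 - 8*(-3) - 8*(-1) - 3*(-1))*52 = -3/(9 + 24 + 8 + 3)*52 = -3/44*52 = -39/11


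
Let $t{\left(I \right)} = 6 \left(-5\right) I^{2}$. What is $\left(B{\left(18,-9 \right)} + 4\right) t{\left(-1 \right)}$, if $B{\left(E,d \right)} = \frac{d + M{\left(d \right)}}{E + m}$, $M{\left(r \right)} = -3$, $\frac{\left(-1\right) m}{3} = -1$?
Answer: $- \frac{720}{7} \approx -102.86$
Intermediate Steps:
$m = 3$ ($m = \left(-3\right) \left(-1\right) = 3$)
$t{\left(I \right)} = - 30 I^{2}$
$B{\left(E,d \right)} = \frac{-3 + d}{3 + E}$ ($B{\left(E,d \right)} = \frac{d - 3}{E + 3} = \frac{-3 + d}{3 + E}$)
$\left(B{\left(18,-9 \right)} + 4\right) t{\left(-1 \right)} = \left(\frac{-3 - 9}{3 + 18} + 4\right) \left(- 30 \left(-1\right)^{2}\right) = \left(\frac{1}{21} \left(-12\right) + 4\right) \left(\left(-30\right) 1\right) = \left(\frac{1}{21} \left(-12\right) + 4\right) \left(-30\right) = \left(- \frac{4}{7} + 4\right) \left(-30\right) = \frac{24}{7} \left(-30\right) = - \frac{720}{7}$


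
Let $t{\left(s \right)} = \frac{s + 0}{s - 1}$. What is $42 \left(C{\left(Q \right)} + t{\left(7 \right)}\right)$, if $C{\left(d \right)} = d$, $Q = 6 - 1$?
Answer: $259$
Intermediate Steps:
$t{\left(s \right)} = \frac{s}{-1 + s}$
$Q = 5$ ($Q = 6 - 1 = 5$)
$42 \left(C{\left(Q \right)} + t{\left(7 \right)}\right) = 42 \left(5 + \frac{7}{-1 + 7}\right) = 42 \left(5 + \frac{7}{6}\right) = 42 \cdot \frac{37}{6} = 259$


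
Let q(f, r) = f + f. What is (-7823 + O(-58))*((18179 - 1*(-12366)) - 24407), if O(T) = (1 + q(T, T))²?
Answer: 33157476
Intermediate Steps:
q(f, r) = 2*f
O(T) = (1 + 2*T)²
(-7823 + O(-58))*((18179 - 1*(-12366)) - 24407) = (-7823 + (1 + 2*(-58))²)*((18179 - 1*(-12366)) - 24407) = (-7823 + (1 - 116)²)*((18179 + 12366) - 24407) = (-7823 + (-115)²)*(30545 - 24407) = (-7823 + 13225)*6138 = 5402*6138 = 33157476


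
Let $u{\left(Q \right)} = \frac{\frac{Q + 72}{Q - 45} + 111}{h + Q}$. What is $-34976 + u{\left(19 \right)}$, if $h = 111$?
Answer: $- \frac{1818709}{52} \approx -34975.0$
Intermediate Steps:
$u{\left(Q \right)} = \frac{111 + \frac{72 + Q}{-45 + Q}}{111 + Q}$ ($u{\left(Q \right)} = \frac{\frac{Q + 72}{Q - 45} + 111}{111 + Q} = \frac{\frac{72 + Q}{-45 + Q} + 111}{111 + Q} = \frac{111 + \frac{72 + Q}{-45 + Q}}{111 + Q}$)
$-34976 + u{\left(19 \right)} = -34976 + \frac{-4923 + 112 \cdot 19}{-4995 + 19^{2} + 66 \cdot 19} = -34976 + \frac{-4923 + 2128}{-4995 + 361 + 1254} = -34976 + \frac{1}{-3380} \left(-2795\right) = -34976 - - \frac{43}{52} = -34976 + \frac{43}{52} = - \frac{1818709}{52}$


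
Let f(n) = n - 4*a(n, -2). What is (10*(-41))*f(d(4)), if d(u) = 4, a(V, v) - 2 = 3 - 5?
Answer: -1640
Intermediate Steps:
a(V, v) = 0 (a(V, v) = 2 + (3 - 5) = 2 - 2 = 0)
f(n) = n (f(n) = n - 4*0 = n + 0 = n)
(10*(-41))*f(d(4)) = (10*(-41))*4 = -410*4 = -1640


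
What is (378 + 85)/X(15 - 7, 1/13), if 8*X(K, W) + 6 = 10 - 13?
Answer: -3704/9 ≈ -411.56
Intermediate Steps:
X(K, W) = -9/8 (X(K, W) = -3/4 + (10 - 13)/8 = -3/4 + (1/8)*(-3) = -3/4 - 3/8 = -9/8)
(378 + 85)/X(15 - 7, 1/13) = (378 + 85)/(-9/8) = 463*(-8/9) = -3704/9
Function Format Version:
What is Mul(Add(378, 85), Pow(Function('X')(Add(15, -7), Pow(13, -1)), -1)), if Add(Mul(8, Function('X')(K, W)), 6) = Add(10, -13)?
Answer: Rational(-3704, 9) ≈ -411.56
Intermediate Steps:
Function('X')(K, W) = Rational(-9, 8) (Function('X')(K, W) = Add(Rational(-3, 4), Mul(Rational(1, 8), Add(10, -13))) = Add(Rational(-3, 4), Mul(Rational(1, 8), -3)) = Add(Rational(-3, 4), Rational(-3, 8)) = Rational(-9, 8))
Mul(Add(378, 85), Pow(Function('X')(Add(15, -7), Pow(13, -1)), -1)) = Mul(Add(378, 85), Pow(Rational(-9, 8), -1)) = Mul(463, Rational(-8, 9)) = Rational(-3704, 9)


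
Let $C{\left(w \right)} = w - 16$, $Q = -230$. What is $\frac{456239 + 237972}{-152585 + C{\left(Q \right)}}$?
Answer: $- \frac{99173}{21833} \approx -4.5423$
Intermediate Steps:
$C{\left(w \right)} = -16 + w$
$\frac{456239 + 237972}{-152585 + C{\left(Q \right)}} = \frac{456239 + 237972}{-152585 - 246} = \frac{694211}{-152585 - 246} = \frac{694211}{-152831} = 694211 \left(- \frac{1}{152831}\right) = - \frac{99173}{21833}$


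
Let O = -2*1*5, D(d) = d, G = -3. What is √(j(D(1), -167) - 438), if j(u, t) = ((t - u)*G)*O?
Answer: I*√5478 ≈ 74.014*I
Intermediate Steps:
O = -10 (O = -2*5 = -10)
j(u, t) = -30*u + 30*t (j(u, t) = ((t - u)*(-3))*(-10) = (-3*t + 3*u)*(-10) = -30*u + 30*t)
√(j(D(1), -167) - 438) = √((-30*1 + 30*(-167)) - 438) = √((-30 - 5010) - 438) = √(-5040 - 438) = √(-5478) = I*√5478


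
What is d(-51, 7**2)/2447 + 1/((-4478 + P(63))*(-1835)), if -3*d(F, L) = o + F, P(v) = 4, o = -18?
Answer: 188827617/20089356130 ≈ 0.0093994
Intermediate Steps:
d(F, L) = 6 - F/3 (d(F, L) = -(-18 + F)/3 = 6 - F/3)
d(-51, 7**2)/2447 + 1/((-4478 + P(63))*(-1835)) = (6 - 1/3*(-51))/2447 + 1/((-4478 + 4)*(-1835)) = (6 + 17)*(1/2447) - 1/1835/(-4474) = 23*(1/2447) - 1/4474*(-1/1835) = 23/2447 + 1/8209790 = 188827617/20089356130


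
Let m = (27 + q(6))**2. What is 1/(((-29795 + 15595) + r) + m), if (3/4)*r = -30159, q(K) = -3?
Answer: -1/53836 ≈ -1.8575e-5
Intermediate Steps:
r = -40212 (r = (4/3)*(-30159) = -40212)
m = 576 (m = (27 - 3)**2 = 24**2 = 576)
1/(((-29795 + 15595) + r) + m) = 1/(((-29795 + 15595) - 40212) + 576) = 1/((-14200 - 40212) + 576) = 1/(-54412 + 576) = 1/(-53836) = -1/53836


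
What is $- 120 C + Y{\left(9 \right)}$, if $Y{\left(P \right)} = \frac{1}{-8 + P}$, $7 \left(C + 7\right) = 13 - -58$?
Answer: $- \frac{2633}{7} \approx -376.14$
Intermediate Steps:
$C = \frac{22}{7}$ ($C = -7 + \frac{13 - -58}{7} = -7 + \frac{13 + 58}{7} = -7 + \frac{1}{7} \cdot 71 = -7 + \frac{71}{7} = \frac{22}{7} \approx 3.1429$)
$- 120 C + Y{\left(9 \right)} = \left(-120\right) \frac{22}{7} + \frac{1}{-8 + 9} = - \frac{2640}{7} + 1^{-1} = - \frac{2640}{7} + 1 = - \frac{2633}{7}$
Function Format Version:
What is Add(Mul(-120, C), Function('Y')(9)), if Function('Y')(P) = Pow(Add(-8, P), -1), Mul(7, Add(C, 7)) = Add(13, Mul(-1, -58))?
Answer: Rational(-2633, 7) ≈ -376.14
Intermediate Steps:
C = Rational(22, 7) (C = Add(-7, Mul(Rational(1, 7), Add(13, Mul(-1, -58)))) = Add(-7, Mul(Rational(1, 7), Add(13, 58))) = Add(-7, Mul(Rational(1, 7), 71)) = Add(-7, Rational(71, 7)) = Rational(22, 7) ≈ 3.1429)
Add(Mul(-120, C), Function('Y')(9)) = Add(Mul(-120, Rational(22, 7)), Pow(Add(-8, 9), -1)) = Add(Rational(-2640, 7), Pow(1, -1)) = Add(Rational(-2640, 7), 1) = Rational(-2633, 7)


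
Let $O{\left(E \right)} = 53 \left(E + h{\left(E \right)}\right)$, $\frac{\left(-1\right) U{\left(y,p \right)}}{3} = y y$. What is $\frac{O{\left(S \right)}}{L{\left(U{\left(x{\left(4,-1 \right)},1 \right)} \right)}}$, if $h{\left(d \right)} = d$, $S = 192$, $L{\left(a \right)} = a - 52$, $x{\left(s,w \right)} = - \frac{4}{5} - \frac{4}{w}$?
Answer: $- \frac{127200}{517} \approx -246.03$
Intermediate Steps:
$x{\left(s,w \right)} = - \frac{4}{5} - \frac{4}{w}$ ($x{\left(s,w \right)} = \left(-4\right) \frac{1}{5} - \frac{4}{w} = - \frac{4}{5} - \frac{4}{w}$)
$U{\left(y,p \right)} = - 3 y^{2}$ ($U{\left(y,p \right)} = - 3 y y = - 3 y^{2}$)
$L{\left(a \right)} = -52 + a$
$O{\left(E \right)} = 106 E$ ($O{\left(E \right)} = 53 \left(E + E\right) = 53 \cdot 2 E = 106 E$)
$\frac{O{\left(S \right)}}{L{\left(U{\left(x{\left(4,-1 \right)},1 \right)} \right)}} = \frac{106 \cdot 192}{-52 - 3 \left(- \frac{4}{5} - \frac{4}{-1}\right)^{2}} = \frac{20352}{-52 - 3 \left(- \frac{4}{5} - -4\right)^{2}} = \frac{20352}{-52 - 3 \left(- \frac{4}{5} + 4\right)^{2}} = \frac{20352}{-52 - 3 \left(\frac{16}{5}\right)^{2}} = \frac{20352}{-52 - \frac{768}{25}} = \frac{20352}{- \frac{2068}{25}} = 20352 \left(- \frac{25}{2068}\right) = - \frac{127200}{517}$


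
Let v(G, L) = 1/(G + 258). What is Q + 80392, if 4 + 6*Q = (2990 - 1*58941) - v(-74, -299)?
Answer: 26152349/368 ≈ 71066.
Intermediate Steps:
v(G, L) = 1/(258 + G)
Q = -3431907/368 (Q = -⅔ + ((2990 - 1*58941) - 1/(258 - 74))/6 = -⅔ + ((2990 - 58941) - 1/184)/6 = -⅔ + (-55951 - 1*1/184)/6 = -⅔ + (-55951 - 1/184)/6 = -⅔ + (⅙)*(-10294985/184) = -⅔ - 10294985/1104 = -3431907/368 ≈ -9325.8)
Q + 80392 = -3431907/368 + 80392 = 26152349/368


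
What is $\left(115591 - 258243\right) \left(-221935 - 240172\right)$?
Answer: $65920487764$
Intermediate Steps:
$\left(115591 - 258243\right) \left(-221935 - 240172\right) = \left(-142652\right) \left(-462107\right) = 65920487764$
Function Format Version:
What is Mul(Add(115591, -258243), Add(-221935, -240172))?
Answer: 65920487764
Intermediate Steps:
Mul(Add(115591, -258243), Add(-221935, -240172)) = Mul(-142652, -462107) = 65920487764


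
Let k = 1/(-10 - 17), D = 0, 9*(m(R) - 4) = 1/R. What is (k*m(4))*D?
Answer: 0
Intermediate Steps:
m(R) = 4 + 1/(9*R)
k = -1/27 (k = 1/(-27) = -1/27 ≈ -0.037037)
(k*m(4))*D = -(4 + (⅑)/4)/27*0 = -(4 + (⅑)*(¼))/27*0 = -(4 + 1/36)/27*0 = -1/27*145/36*0 = -145/972*0 = 0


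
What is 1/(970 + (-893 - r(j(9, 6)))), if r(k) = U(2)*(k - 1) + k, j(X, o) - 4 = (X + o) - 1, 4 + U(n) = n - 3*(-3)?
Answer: -1/60 ≈ -0.016667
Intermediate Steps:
U(n) = 5 + n (U(n) = -4 + (n - 3*(-3)) = -4 + (n + 9) = -4 + (9 + n) = 5 + n)
j(X, o) = 3 + X + o (j(X, o) = 4 + ((X + o) - 1) = 4 + (-1 + X + o) = 3 + X + o)
r(k) = -7 + 8*k (r(k) = (5 + 2)*(k - 1) + k = 7*(-1 + k) + k = (-7 + 7*k) + k = -7 + 8*k)
1/(970 + (-893 - r(j(9, 6)))) = 1/(970 + (-893 - (-7 + 8*(3 + 9 + 6)))) = 1/(970 + (-893 - (-7 + 8*18))) = 1/(970 + (-893 - (-7 + 144))) = 1/(970 + (-893 - 1*137)) = 1/(970 + (-893 - 137)) = 1/(970 - 1030) = 1/(-60) = -1/60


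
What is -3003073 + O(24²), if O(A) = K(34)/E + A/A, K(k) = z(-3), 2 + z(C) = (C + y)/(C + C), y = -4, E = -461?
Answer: -8306497147/2766 ≈ -3.0031e+6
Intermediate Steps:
z(C) = -2 + (-4 + C)/(2*C) (z(C) = -2 + (C - 4)/(C + C) = -2 + (-4 + C)/((2*C)) = -2 + (-4 + C)*(1/(2*C)) = -2 + (-4 + C)/(2*C))
K(k) = -⅚ (K(k) = -3/2 - 2/(-3) = -3/2 - 2*(-⅓) = -3/2 + ⅔ = -⅚)
O(A) = 2771/2766 (O(A) = -⅚/(-461) + A/A = -⅚*(-1/461) + 1 = 5/2766 + 1 = 2771/2766)
-3003073 + O(24²) = -3003073 + 2771/2766 = -8306497147/2766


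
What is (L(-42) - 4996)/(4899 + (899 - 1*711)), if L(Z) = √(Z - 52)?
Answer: -4996/5087 + I*√94/5087 ≈ -0.98211 + 0.0019059*I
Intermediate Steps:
L(Z) = √(-52 + Z)
(L(-42) - 4996)/(4899 + (899 - 1*711)) = (√(-52 - 42) - 4996)/(4899 + (899 - 1*711)) = (√(-94) - 4996)/(4899 + (899 - 711)) = (I*√94 - 4996)/(4899 + 188) = (-4996 + I*√94)/5087 = (-4996 + I*√94)*(1/5087) = -4996/5087 + I*√94/5087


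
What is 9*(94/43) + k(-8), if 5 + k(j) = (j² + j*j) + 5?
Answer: 6350/43 ≈ 147.67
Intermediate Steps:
k(j) = 2*j² (k(j) = -5 + ((j² + j*j) + 5) = -5 + ((j² + j²) + 5) = -5 + (2*j² + 5) = -5 + (5 + 2*j²) = 2*j²)
9*(94/43) + k(-8) = 9*(94/43) + 2*(-8)² = 9*(94*(1/43)) + 2*64 = 9*(94/43) + 128 = 846/43 + 128 = 6350/43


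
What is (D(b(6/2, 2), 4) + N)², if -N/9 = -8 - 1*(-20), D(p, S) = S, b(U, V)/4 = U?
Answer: 10816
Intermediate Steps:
b(U, V) = 4*U
N = -108 (N = -9*(-8 - 1*(-20)) = -9*(-8 + 20) = -9*12 = -108)
(D(b(6/2, 2), 4) + N)² = (4 - 108)² = (-104)² = 10816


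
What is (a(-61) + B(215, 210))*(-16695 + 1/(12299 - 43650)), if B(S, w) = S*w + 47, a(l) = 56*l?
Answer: -21868382048826/31351 ≈ -6.9753e+8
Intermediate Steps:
B(S, w) = 47 + S*w
(a(-61) + B(215, 210))*(-16695 + 1/(12299 - 43650)) = (56*(-61) + (47 + 215*210))*(-16695 + 1/(12299 - 43650)) = (-3416 + (47 + 45150))*(-16695 + 1/(-31351)) = (-3416 + 45197)*(-16695 - 1/31351) = 41781*(-523404946/31351) = -21868382048826/31351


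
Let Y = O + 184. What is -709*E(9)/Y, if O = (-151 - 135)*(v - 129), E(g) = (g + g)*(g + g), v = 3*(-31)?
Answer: -57429/15919 ≈ -3.6076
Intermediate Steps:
v = -93
E(g) = 4*g² (E(g) = (2*g)*(2*g) = 4*g²)
O = 63492 (O = (-151 - 135)*(-93 - 129) = -286*(-222) = 63492)
Y = 63676 (Y = 63492 + 184 = 63676)
-709*E(9)/Y = -709*4*9²/63676 = -709*4*81/63676 = -229716/63676 = -709*81/15919 = -57429/15919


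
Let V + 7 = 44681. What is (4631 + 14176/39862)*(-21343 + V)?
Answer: 2153627425719/19931 ≈ 1.0805e+8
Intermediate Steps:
V = 44674 (V = -7 + 44681 = 44674)
(4631 + 14176/39862)*(-21343 + V) = (4631 + 14176/39862)*(-21343 + 44674) = (4631 + 14176*(1/39862))*23331 = (4631 + 7088/19931)*23331 = (92307549/19931)*23331 = 2153627425719/19931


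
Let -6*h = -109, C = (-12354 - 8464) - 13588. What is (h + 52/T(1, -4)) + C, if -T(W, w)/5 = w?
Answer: -1031557/30 ≈ -34385.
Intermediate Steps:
T(W, w) = -5*w
C = -34406 (C = -20818 - 13588 = -34406)
h = 109/6 (h = -1/6*(-109) = 109/6 ≈ 18.167)
(h + 52/T(1, -4)) + C = (109/6 + 52/(-5*(-4))) - 34406 = (109/6 + 52/20) - 34406 = (109/6 + (1/20)*52) - 34406 = (109/6 + 13/5) - 34406 = 623/30 - 34406 = -1031557/30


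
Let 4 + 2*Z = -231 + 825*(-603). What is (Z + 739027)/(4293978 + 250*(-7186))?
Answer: 245086/1248739 ≈ 0.19627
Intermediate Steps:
Z = -248855 (Z = -2 + (-231 + 825*(-603))/2 = -2 + (-231 - 497475)/2 = -2 + (½)*(-497706) = -2 - 248853 = -248855)
(Z + 739027)/(4293978 + 250*(-7186)) = (-248855 + 739027)/(4293978 + 250*(-7186)) = 490172/(4293978 - 1796500) = 490172/2497478 = 490172*(1/2497478) = 245086/1248739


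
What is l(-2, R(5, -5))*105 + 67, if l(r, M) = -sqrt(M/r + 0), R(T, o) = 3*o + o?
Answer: 67 - 105*sqrt(10) ≈ -265.04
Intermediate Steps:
R(T, o) = 4*o
l(r, M) = -sqrt(M/r)
l(-2, R(5, -5))*105 + 67 = -sqrt((4*(-5))/(-2))*105 + 67 = -sqrt(-20*(-1/2))*105 + 67 = -sqrt(10)*105 + 67 = -105*sqrt(10) + 67 = 67 - 105*sqrt(10)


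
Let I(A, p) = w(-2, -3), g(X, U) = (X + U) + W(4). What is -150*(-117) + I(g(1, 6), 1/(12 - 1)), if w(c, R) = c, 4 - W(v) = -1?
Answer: 17548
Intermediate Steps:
W(v) = 5 (W(v) = 4 - 1*(-1) = 4 + 1 = 5)
g(X, U) = 5 + U + X (g(X, U) = (X + U) + 5 = (U + X) + 5 = 5 + U + X)
I(A, p) = -2
-150*(-117) + I(g(1, 6), 1/(12 - 1)) = -150*(-117) - 2 = 17550 - 2 = 17548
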